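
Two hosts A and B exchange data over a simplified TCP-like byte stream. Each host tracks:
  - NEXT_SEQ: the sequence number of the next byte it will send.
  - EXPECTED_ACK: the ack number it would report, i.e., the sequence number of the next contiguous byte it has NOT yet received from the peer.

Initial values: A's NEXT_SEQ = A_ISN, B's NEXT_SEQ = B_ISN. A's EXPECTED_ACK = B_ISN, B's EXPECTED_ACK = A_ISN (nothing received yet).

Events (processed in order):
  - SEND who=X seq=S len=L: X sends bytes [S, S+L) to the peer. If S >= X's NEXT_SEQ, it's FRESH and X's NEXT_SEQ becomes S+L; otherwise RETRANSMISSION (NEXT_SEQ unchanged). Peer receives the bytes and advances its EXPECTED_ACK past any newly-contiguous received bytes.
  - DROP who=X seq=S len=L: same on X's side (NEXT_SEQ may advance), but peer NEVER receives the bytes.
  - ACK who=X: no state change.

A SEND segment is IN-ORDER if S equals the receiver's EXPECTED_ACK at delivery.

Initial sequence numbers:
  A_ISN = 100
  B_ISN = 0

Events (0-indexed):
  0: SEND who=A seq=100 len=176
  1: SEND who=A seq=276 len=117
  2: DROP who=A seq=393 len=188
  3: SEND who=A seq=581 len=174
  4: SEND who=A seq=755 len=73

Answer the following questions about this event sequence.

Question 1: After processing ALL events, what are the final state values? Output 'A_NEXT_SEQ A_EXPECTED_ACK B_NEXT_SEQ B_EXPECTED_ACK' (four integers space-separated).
After event 0: A_seq=276 A_ack=0 B_seq=0 B_ack=276
After event 1: A_seq=393 A_ack=0 B_seq=0 B_ack=393
After event 2: A_seq=581 A_ack=0 B_seq=0 B_ack=393
After event 3: A_seq=755 A_ack=0 B_seq=0 B_ack=393
After event 4: A_seq=828 A_ack=0 B_seq=0 B_ack=393

Answer: 828 0 0 393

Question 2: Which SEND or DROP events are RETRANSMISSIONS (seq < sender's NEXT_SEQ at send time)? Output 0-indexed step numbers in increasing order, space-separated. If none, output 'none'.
Answer: none

Derivation:
Step 0: SEND seq=100 -> fresh
Step 1: SEND seq=276 -> fresh
Step 2: DROP seq=393 -> fresh
Step 3: SEND seq=581 -> fresh
Step 4: SEND seq=755 -> fresh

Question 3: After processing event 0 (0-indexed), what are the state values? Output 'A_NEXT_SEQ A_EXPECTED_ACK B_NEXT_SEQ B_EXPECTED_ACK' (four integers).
After event 0: A_seq=276 A_ack=0 B_seq=0 B_ack=276

276 0 0 276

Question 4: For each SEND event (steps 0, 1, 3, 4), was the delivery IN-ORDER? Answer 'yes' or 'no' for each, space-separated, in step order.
Step 0: SEND seq=100 -> in-order
Step 1: SEND seq=276 -> in-order
Step 3: SEND seq=581 -> out-of-order
Step 4: SEND seq=755 -> out-of-order

Answer: yes yes no no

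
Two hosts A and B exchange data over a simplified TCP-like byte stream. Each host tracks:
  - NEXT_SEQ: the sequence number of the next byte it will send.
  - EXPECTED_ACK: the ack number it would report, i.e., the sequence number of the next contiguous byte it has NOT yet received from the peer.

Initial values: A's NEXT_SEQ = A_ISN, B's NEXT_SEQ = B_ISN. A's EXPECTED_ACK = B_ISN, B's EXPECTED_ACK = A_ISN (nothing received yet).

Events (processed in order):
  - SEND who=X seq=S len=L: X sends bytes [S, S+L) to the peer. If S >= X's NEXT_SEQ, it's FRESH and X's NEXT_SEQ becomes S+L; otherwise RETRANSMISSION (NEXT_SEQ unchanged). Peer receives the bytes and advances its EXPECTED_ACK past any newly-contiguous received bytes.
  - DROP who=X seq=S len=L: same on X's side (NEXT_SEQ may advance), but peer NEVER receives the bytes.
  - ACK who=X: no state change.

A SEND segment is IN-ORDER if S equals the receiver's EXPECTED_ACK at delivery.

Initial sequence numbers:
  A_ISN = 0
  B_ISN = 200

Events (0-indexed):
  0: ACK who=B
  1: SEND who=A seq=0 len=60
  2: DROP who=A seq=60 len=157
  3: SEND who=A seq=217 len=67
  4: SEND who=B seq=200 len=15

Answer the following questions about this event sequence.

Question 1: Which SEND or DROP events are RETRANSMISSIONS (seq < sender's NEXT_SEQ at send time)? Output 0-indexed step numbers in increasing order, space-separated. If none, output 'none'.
Step 1: SEND seq=0 -> fresh
Step 2: DROP seq=60 -> fresh
Step 3: SEND seq=217 -> fresh
Step 4: SEND seq=200 -> fresh

Answer: none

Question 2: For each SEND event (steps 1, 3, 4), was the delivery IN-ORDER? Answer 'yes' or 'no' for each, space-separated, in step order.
Answer: yes no yes

Derivation:
Step 1: SEND seq=0 -> in-order
Step 3: SEND seq=217 -> out-of-order
Step 4: SEND seq=200 -> in-order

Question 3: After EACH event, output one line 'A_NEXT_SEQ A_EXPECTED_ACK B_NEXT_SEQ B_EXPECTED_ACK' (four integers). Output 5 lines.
0 200 200 0
60 200 200 60
217 200 200 60
284 200 200 60
284 215 215 60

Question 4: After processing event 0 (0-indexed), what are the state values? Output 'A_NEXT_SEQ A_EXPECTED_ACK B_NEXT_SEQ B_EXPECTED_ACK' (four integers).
After event 0: A_seq=0 A_ack=200 B_seq=200 B_ack=0

0 200 200 0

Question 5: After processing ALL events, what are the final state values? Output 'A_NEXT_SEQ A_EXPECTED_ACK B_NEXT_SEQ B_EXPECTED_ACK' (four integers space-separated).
Answer: 284 215 215 60

Derivation:
After event 0: A_seq=0 A_ack=200 B_seq=200 B_ack=0
After event 1: A_seq=60 A_ack=200 B_seq=200 B_ack=60
After event 2: A_seq=217 A_ack=200 B_seq=200 B_ack=60
After event 3: A_seq=284 A_ack=200 B_seq=200 B_ack=60
After event 4: A_seq=284 A_ack=215 B_seq=215 B_ack=60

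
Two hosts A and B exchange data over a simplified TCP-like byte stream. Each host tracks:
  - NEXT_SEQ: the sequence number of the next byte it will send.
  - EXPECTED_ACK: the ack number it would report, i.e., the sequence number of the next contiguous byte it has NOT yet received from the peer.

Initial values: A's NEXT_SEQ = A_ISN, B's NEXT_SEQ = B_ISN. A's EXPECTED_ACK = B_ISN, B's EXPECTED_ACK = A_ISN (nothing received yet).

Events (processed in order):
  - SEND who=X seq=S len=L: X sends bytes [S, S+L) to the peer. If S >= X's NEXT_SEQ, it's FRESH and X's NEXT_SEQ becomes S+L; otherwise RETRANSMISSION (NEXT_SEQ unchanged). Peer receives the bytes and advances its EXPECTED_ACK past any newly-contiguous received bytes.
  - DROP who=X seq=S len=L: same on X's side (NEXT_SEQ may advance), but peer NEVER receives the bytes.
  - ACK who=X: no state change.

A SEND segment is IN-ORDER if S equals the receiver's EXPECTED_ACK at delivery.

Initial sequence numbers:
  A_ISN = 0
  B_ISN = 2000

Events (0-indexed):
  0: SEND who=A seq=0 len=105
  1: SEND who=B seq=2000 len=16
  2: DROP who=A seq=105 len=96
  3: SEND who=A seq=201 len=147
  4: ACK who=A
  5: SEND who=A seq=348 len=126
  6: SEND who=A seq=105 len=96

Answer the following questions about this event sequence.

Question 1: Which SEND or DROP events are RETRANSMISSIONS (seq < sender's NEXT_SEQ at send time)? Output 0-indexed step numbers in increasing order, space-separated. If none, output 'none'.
Step 0: SEND seq=0 -> fresh
Step 1: SEND seq=2000 -> fresh
Step 2: DROP seq=105 -> fresh
Step 3: SEND seq=201 -> fresh
Step 5: SEND seq=348 -> fresh
Step 6: SEND seq=105 -> retransmit

Answer: 6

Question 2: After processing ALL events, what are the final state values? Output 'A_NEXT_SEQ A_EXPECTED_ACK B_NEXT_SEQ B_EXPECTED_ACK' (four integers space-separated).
Answer: 474 2016 2016 474

Derivation:
After event 0: A_seq=105 A_ack=2000 B_seq=2000 B_ack=105
After event 1: A_seq=105 A_ack=2016 B_seq=2016 B_ack=105
After event 2: A_seq=201 A_ack=2016 B_seq=2016 B_ack=105
After event 3: A_seq=348 A_ack=2016 B_seq=2016 B_ack=105
After event 4: A_seq=348 A_ack=2016 B_seq=2016 B_ack=105
After event 5: A_seq=474 A_ack=2016 B_seq=2016 B_ack=105
After event 6: A_seq=474 A_ack=2016 B_seq=2016 B_ack=474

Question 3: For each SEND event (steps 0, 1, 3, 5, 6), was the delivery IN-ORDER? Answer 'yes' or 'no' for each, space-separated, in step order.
Step 0: SEND seq=0 -> in-order
Step 1: SEND seq=2000 -> in-order
Step 3: SEND seq=201 -> out-of-order
Step 5: SEND seq=348 -> out-of-order
Step 6: SEND seq=105 -> in-order

Answer: yes yes no no yes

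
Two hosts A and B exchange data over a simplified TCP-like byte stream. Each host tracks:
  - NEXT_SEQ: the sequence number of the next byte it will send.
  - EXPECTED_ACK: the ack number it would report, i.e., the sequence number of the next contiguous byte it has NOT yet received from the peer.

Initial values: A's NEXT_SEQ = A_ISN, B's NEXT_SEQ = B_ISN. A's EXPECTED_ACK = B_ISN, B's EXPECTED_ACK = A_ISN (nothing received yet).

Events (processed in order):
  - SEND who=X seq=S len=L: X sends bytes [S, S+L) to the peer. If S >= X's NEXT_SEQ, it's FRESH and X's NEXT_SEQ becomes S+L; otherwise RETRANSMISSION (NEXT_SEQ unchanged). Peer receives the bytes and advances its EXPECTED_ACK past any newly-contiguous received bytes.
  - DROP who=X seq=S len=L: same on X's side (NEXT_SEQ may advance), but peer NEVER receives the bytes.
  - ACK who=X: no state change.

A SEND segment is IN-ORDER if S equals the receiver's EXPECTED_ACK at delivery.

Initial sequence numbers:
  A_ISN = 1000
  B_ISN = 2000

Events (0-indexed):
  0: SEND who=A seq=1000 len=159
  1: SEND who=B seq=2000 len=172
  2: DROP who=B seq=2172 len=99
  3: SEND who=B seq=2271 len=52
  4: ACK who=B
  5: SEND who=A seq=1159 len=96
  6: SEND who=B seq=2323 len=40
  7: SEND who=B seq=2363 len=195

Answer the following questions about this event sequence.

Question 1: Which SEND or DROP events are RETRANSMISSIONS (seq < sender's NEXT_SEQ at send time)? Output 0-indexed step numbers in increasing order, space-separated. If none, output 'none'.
Step 0: SEND seq=1000 -> fresh
Step 1: SEND seq=2000 -> fresh
Step 2: DROP seq=2172 -> fresh
Step 3: SEND seq=2271 -> fresh
Step 5: SEND seq=1159 -> fresh
Step 6: SEND seq=2323 -> fresh
Step 7: SEND seq=2363 -> fresh

Answer: none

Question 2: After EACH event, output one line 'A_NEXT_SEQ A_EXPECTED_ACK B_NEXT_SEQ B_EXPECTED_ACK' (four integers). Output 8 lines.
1159 2000 2000 1159
1159 2172 2172 1159
1159 2172 2271 1159
1159 2172 2323 1159
1159 2172 2323 1159
1255 2172 2323 1255
1255 2172 2363 1255
1255 2172 2558 1255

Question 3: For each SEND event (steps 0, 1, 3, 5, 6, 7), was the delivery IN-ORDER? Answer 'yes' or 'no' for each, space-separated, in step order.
Answer: yes yes no yes no no

Derivation:
Step 0: SEND seq=1000 -> in-order
Step 1: SEND seq=2000 -> in-order
Step 3: SEND seq=2271 -> out-of-order
Step 5: SEND seq=1159 -> in-order
Step 6: SEND seq=2323 -> out-of-order
Step 7: SEND seq=2363 -> out-of-order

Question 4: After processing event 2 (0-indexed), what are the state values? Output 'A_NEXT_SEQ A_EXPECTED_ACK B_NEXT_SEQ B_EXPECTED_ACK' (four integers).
After event 0: A_seq=1159 A_ack=2000 B_seq=2000 B_ack=1159
After event 1: A_seq=1159 A_ack=2172 B_seq=2172 B_ack=1159
After event 2: A_seq=1159 A_ack=2172 B_seq=2271 B_ack=1159

1159 2172 2271 1159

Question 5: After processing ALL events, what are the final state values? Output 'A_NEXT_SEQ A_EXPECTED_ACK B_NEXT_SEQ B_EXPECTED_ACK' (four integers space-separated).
After event 0: A_seq=1159 A_ack=2000 B_seq=2000 B_ack=1159
After event 1: A_seq=1159 A_ack=2172 B_seq=2172 B_ack=1159
After event 2: A_seq=1159 A_ack=2172 B_seq=2271 B_ack=1159
After event 3: A_seq=1159 A_ack=2172 B_seq=2323 B_ack=1159
After event 4: A_seq=1159 A_ack=2172 B_seq=2323 B_ack=1159
After event 5: A_seq=1255 A_ack=2172 B_seq=2323 B_ack=1255
After event 6: A_seq=1255 A_ack=2172 B_seq=2363 B_ack=1255
After event 7: A_seq=1255 A_ack=2172 B_seq=2558 B_ack=1255

Answer: 1255 2172 2558 1255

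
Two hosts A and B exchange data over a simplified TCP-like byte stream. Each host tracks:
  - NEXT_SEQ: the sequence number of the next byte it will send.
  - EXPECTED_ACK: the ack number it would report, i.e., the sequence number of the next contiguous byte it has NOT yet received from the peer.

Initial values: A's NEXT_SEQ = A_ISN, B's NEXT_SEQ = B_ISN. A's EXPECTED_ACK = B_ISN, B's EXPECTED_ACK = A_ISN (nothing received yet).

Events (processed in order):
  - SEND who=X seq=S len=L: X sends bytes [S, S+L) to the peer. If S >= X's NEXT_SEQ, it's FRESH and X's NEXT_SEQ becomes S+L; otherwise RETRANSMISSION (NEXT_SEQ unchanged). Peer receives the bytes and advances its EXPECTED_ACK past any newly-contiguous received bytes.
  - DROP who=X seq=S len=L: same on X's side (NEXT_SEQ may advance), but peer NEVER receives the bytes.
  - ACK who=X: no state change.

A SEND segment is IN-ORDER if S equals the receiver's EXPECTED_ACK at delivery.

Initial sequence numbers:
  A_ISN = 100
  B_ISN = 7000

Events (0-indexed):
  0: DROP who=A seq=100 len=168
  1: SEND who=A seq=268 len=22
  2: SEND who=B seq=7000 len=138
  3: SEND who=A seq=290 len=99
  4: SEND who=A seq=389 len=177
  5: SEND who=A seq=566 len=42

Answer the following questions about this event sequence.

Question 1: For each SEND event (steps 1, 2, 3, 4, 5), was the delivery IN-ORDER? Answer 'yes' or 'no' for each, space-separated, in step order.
Step 1: SEND seq=268 -> out-of-order
Step 2: SEND seq=7000 -> in-order
Step 3: SEND seq=290 -> out-of-order
Step 4: SEND seq=389 -> out-of-order
Step 5: SEND seq=566 -> out-of-order

Answer: no yes no no no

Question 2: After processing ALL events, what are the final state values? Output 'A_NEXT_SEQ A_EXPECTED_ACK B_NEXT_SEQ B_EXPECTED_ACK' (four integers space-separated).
Answer: 608 7138 7138 100

Derivation:
After event 0: A_seq=268 A_ack=7000 B_seq=7000 B_ack=100
After event 1: A_seq=290 A_ack=7000 B_seq=7000 B_ack=100
After event 2: A_seq=290 A_ack=7138 B_seq=7138 B_ack=100
After event 3: A_seq=389 A_ack=7138 B_seq=7138 B_ack=100
After event 4: A_seq=566 A_ack=7138 B_seq=7138 B_ack=100
After event 5: A_seq=608 A_ack=7138 B_seq=7138 B_ack=100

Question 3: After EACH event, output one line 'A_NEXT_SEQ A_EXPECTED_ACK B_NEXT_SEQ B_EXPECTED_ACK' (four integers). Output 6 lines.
268 7000 7000 100
290 7000 7000 100
290 7138 7138 100
389 7138 7138 100
566 7138 7138 100
608 7138 7138 100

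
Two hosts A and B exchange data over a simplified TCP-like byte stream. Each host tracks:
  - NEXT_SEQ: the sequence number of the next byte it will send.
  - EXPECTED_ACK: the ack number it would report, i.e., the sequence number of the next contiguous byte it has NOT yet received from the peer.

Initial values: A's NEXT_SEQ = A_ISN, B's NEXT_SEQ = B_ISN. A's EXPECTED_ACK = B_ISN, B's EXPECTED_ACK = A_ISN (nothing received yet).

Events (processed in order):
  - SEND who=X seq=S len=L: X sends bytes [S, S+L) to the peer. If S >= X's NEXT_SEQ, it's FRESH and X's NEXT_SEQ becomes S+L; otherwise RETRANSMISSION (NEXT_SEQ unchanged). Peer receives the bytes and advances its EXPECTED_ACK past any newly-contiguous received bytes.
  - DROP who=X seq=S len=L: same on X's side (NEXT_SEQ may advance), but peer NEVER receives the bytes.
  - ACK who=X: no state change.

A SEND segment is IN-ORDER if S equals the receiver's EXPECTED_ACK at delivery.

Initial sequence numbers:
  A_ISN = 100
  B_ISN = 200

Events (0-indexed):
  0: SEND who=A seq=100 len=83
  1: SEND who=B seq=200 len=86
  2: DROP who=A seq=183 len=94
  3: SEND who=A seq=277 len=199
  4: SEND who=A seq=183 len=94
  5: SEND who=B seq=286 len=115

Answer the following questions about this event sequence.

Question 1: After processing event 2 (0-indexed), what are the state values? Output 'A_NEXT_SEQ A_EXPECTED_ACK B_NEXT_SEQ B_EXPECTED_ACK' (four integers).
After event 0: A_seq=183 A_ack=200 B_seq=200 B_ack=183
After event 1: A_seq=183 A_ack=286 B_seq=286 B_ack=183
After event 2: A_seq=277 A_ack=286 B_seq=286 B_ack=183

277 286 286 183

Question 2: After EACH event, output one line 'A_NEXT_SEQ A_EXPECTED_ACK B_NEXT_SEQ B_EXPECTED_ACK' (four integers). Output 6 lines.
183 200 200 183
183 286 286 183
277 286 286 183
476 286 286 183
476 286 286 476
476 401 401 476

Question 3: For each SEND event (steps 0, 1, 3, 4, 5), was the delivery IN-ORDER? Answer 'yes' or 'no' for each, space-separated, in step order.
Step 0: SEND seq=100 -> in-order
Step 1: SEND seq=200 -> in-order
Step 3: SEND seq=277 -> out-of-order
Step 4: SEND seq=183 -> in-order
Step 5: SEND seq=286 -> in-order

Answer: yes yes no yes yes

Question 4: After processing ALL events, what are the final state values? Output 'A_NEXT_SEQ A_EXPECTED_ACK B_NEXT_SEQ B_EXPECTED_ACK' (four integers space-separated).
After event 0: A_seq=183 A_ack=200 B_seq=200 B_ack=183
After event 1: A_seq=183 A_ack=286 B_seq=286 B_ack=183
After event 2: A_seq=277 A_ack=286 B_seq=286 B_ack=183
After event 3: A_seq=476 A_ack=286 B_seq=286 B_ack=183
After event 4: A_seq=476 A_ack=286 B_seq=286 B_ack=476
After event 5: A_seq=476 A_ack=401 B_seq=401 B_ack=476

Answer: 476 401 401 476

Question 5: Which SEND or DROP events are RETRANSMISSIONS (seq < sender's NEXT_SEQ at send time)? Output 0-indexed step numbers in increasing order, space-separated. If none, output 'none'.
Answer: 4

Derivation:
Step 0: SEND seq=100 -> fresh
Step 1: SEND seq=200 -> fresh
Step 2: DROP seq=183 -> fresh
Step 3: SEND seq=277 -> fresh
Step 4: SEND seq=183 -> retransmit
Step 5: SEND seq=286 -> fresh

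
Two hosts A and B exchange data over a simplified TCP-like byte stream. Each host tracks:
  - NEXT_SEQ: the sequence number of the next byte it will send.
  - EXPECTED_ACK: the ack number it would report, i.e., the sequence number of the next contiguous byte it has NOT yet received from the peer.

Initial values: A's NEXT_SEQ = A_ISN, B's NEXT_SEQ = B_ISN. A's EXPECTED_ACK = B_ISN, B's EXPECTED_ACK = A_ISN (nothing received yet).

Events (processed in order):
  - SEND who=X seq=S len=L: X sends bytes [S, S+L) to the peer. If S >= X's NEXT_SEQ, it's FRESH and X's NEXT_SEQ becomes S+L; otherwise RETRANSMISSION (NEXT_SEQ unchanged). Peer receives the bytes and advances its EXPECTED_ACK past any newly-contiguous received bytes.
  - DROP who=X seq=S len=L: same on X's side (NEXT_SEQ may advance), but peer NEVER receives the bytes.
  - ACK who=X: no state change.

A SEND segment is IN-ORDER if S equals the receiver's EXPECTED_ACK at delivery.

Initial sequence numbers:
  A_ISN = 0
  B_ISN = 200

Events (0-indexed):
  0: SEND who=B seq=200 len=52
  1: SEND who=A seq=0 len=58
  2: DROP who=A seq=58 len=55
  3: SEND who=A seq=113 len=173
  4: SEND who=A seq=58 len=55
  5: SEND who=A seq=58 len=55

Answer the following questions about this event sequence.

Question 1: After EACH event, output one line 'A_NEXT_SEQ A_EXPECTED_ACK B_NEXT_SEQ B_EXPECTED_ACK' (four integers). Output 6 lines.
0 252 252 0
58 252 252 58
113 252 252 58
286 252 252 58
286 252 252 286
286 252 252 286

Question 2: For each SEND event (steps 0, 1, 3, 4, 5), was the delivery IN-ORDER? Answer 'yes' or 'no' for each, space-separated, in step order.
Step 0: SEND seq=200 -> in-order
Step 1: SEND seq=0 -> in-order
Step 3: SEND seq=113 -> out-of-order
Step 4: SEND seq=58 -> in-order
Step 5: SEND seq=58 -> out-of-order

Answer: yes yes no yes no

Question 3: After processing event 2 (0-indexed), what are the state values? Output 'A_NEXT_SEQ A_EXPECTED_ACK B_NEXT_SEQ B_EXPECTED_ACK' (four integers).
After event 0: A_seq=0 A_ack=252 B_seq=252 B_ack=0
After event 1: A_seq=58 A_ack=252 B_seq=252 B_ack=58
After event 2: A_seq=113 A_ack=252 B_seq=252 B_ack=58

113 252 252 58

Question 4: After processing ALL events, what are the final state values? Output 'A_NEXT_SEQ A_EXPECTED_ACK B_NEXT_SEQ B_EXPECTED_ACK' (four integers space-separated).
Answer: 286 252 252 286

Derivation:
After event 0: A_seq=0 A_ack=252 B_seq=252 B_ack=0
After event 1: A_seq=58 A_ack=252 B_seq=252 B_ack=58
After event 2: A_seq=113 A_ack=252 B_seq=252 B_ack=58
After event 3: A_seq=286 A_ack=252 B_seq=252 B_ack=58
After event 4: A_seq=286 A_ack=252 B_seq=252 B_ack=286
After event 5: A_seq=286 A_ack=252 B_seq=252 B_ack=286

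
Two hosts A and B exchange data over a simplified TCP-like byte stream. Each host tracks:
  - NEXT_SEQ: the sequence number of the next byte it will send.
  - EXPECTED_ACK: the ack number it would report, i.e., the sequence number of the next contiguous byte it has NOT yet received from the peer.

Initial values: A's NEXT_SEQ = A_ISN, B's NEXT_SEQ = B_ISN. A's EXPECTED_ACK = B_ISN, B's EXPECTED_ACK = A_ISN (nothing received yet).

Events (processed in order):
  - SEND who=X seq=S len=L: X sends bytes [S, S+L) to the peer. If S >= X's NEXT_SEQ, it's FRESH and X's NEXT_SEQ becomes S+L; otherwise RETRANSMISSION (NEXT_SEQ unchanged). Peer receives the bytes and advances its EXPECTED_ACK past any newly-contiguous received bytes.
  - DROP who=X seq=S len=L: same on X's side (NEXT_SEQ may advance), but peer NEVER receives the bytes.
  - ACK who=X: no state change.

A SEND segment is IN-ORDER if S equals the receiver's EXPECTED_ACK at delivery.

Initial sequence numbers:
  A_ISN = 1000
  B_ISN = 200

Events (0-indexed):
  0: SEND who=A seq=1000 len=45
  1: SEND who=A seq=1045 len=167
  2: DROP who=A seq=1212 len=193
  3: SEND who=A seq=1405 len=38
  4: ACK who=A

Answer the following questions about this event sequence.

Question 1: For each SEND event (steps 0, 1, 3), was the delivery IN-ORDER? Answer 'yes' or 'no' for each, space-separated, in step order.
Answer: yes yes no

Derivation:
Step 0: SEND seq=1000 -> in-order
Step 1: SEND seq=1045 -> in-order
Step 3: SEND seq=1405 -> out-of-order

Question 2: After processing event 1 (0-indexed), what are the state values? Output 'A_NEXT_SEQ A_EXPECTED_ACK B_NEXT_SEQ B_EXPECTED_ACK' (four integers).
After event 0: A_seq=1045 A_ack=200 B_seq=200 B_ack=1045
After event 1: A_seq=1212 A_ack=200 B_seq=200 B_ack=1212

1212 200 200 1212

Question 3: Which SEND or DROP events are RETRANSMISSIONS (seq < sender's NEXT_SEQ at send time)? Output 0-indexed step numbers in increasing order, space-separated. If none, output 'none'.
Step 0: SEND seq=1000 -> fresh
Step 1: SEND seq=1045 -> fresh
Step 2: DROP seq=1212 -> fresh
Step 3: SEND seq=1405 -> fresh

Answer: none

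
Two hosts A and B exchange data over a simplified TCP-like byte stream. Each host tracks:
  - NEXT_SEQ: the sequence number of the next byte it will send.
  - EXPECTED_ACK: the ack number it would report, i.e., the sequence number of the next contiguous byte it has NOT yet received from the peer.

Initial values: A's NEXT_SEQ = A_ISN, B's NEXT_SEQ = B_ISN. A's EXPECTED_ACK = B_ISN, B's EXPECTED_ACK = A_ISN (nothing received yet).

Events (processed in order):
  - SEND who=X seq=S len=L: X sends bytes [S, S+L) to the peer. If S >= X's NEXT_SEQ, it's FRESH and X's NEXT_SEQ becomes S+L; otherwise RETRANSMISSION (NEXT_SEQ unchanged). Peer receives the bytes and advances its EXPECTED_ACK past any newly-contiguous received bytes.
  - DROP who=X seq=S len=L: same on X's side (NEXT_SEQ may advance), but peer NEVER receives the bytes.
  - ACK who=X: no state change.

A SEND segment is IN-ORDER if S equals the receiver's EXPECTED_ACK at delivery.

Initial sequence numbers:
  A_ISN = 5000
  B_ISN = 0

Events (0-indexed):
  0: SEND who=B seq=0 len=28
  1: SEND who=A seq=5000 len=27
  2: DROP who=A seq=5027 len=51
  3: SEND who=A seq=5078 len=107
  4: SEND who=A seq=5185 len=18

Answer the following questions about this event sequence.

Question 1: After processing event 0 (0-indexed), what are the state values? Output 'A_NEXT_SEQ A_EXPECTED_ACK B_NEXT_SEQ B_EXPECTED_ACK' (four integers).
After event 0: A_seq=5000 A_ack=28 B_seq=28 B_ack=5000

5000 28 28 5000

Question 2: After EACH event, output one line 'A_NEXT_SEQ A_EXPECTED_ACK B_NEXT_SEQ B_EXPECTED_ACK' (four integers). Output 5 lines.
5000 28 28 5000
5027 28 28 5027
5078 28 28 5027
5185 28 28 5027
5203 28 28 5027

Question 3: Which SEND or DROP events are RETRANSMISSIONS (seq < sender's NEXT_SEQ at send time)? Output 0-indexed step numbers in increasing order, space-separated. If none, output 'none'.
Answer: none

Derivation:
Step 0: SEND seq=0 -> fresh
Step 1: SEND seq=5000 -> fresh
Step 2: DROP seq=5027 -> fresh
Step 3: SEND seq=5078 -> fresh
Step 4: SEND seq=5185 -> fresh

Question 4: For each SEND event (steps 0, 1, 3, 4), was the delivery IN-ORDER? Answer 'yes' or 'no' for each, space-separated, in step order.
Step 0: SEND seq=0 -> in-order
Step 1: SEND seq=5000 -> in-order
Step 3: SEND seq=5078 -> out-of-order
Step 4: SEND seq=5185 -> out-of-order

Answer: yes yes no no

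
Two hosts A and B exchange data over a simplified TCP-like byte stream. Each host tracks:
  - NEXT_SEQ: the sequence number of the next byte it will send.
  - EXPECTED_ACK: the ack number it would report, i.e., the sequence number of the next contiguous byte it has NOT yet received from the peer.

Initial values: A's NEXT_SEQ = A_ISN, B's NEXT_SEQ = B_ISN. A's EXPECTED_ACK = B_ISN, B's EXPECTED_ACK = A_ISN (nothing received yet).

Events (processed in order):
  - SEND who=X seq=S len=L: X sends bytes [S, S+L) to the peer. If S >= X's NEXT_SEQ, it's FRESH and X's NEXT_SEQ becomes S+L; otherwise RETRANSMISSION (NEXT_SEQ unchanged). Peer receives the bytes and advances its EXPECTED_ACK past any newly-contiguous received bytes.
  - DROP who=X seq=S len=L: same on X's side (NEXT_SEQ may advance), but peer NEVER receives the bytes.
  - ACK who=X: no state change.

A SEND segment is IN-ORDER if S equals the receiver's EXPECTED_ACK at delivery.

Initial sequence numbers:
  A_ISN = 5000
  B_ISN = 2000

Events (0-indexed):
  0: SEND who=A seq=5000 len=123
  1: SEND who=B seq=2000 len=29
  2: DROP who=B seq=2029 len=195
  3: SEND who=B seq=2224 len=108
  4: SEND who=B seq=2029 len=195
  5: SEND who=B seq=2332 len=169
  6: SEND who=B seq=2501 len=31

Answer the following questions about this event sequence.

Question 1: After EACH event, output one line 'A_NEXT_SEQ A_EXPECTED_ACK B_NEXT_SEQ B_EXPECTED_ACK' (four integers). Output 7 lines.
5123 2000 2000 5123
5123 2029 2029 5123
5123 2029 2224 5123
5123 2029 2332 5123
5123 2332 2332 5123
5123 2501 2501 5123
5123 2532 2532 5123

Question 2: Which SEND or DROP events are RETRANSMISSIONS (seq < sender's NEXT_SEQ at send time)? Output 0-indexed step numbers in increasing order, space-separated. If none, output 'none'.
Answer: 4

Derivation:
Step 0: SEND seq=5000 -> fresh
Step 1: SEND seq=2000 -> fresh
Step 2: DROP seq=2029 -> fresh
Step 3: SEND seq=2224 -> fresh
Step 4: SEND seq=2029 -> retransmit
Step 5: SEND seq=2332 -> fresh
Step 6: SEND seq=2501 -> fresh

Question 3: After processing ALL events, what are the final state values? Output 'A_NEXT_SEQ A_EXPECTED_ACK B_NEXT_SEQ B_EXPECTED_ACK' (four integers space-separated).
Answer: 5123 2532 2532 5123

Derivation:
After event 0: A_seq=5123 A_ack=2000 B_seq=2000 B_ack=5123
After event 1: A_seq=5123 A_ack=2029 B_seq=2029 B_ack=5123
After event 2: A_seq=5123 A_ack=2029 B_seq=2224 B_ack=5123
After event 3: A_seq=5123 A_ack=2029 B_seq=2332 B_ack=5123
After event 4: A_seq=5123 A_ack=2332 B_seq=2332 B_ack=5123
After event 5: A_seq=5123 A_ack=2501 B_seq=2501 B_ack=5123
After event 6: A_seq=5123 A_ack=2532 B_seq=2532 B_ack=5123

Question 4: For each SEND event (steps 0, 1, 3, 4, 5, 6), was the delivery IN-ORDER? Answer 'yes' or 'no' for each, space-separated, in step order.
Answer: yes yes no yes yes yes

Derivation:
Step 0: SEND seq=5000 -> in-order
Step 1: SEND seq=2000 -> in-order
Step 3: SEND seq=2224 -> out-of-order
Step 4: SEND seq=2029 -> in-order
Step 5: SEND seq=2332 -> in-order
Step 6: SEND seq=2501 -> in-order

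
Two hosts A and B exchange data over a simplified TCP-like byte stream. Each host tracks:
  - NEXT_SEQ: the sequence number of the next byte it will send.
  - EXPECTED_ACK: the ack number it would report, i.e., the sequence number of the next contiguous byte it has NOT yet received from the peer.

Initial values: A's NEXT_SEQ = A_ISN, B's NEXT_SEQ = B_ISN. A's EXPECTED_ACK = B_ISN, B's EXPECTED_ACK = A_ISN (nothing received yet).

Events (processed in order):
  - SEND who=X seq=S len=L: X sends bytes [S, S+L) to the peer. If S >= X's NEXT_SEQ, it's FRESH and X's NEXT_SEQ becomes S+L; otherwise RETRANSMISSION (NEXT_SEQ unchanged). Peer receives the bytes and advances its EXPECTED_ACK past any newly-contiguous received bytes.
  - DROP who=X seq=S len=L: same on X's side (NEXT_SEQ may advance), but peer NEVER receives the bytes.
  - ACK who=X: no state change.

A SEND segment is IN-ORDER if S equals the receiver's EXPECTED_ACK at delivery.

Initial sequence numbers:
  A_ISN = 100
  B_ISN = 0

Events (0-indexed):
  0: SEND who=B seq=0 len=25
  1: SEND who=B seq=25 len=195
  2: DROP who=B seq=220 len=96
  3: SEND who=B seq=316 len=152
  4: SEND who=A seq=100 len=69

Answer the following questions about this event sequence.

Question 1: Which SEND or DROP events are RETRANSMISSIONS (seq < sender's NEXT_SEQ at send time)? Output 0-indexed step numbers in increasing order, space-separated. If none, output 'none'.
Answer: none

Derivation:
Step 0: SEND seq=0 -> fresh
Step 1: SEND seq=25 -> fresh
Step 2: DROP seq=220 -> fresh
Step 3: SEND seq=316 -> fresh
Step 4: SEND seq=100 -> fresh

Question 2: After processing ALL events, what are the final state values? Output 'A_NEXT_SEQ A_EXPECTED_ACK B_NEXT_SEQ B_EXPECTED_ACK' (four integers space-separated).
After event 0: A_seq=100 A_ack=25 B_seq=25 B_ack=100
After event 1: A_seq=100 A_ack=220 B_seq=220 B_ack=100
After event 2: A_seq=100 A_ack=220 B_seq=316 B_ack=100
After event 3: A_seq=100 A_ack=220 B_seq=468 B_ack=100
After event 4: A_seq=169 A_ack=220 B_seq=468 B_ack=169

Answer: 169 220 468 169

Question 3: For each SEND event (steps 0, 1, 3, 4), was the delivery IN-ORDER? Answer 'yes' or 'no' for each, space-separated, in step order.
Step 0: SEND seq=0 -> in-order
Step 1: SEND seq=25 -> in-order
Step 3: SEND seq=316 -> out-of-order
Step 4: SEND seq=100 -> in-order

Answer: yes yes no yes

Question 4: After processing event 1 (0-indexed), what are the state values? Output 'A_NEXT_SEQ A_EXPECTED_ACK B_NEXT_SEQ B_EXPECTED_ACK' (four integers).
After event 0: A_seq=100 A_ack=25 B_seq=25 B_ack=100
After event 1: A_seq=100 A_ack=220 B_seq=220 B_ack=100

100 220 220 100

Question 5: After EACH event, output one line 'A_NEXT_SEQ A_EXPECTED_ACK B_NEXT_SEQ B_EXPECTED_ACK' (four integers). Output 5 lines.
100 25 25 100
100 220 220 100
100 220 316 100
100 220 468 100
169 220 468 169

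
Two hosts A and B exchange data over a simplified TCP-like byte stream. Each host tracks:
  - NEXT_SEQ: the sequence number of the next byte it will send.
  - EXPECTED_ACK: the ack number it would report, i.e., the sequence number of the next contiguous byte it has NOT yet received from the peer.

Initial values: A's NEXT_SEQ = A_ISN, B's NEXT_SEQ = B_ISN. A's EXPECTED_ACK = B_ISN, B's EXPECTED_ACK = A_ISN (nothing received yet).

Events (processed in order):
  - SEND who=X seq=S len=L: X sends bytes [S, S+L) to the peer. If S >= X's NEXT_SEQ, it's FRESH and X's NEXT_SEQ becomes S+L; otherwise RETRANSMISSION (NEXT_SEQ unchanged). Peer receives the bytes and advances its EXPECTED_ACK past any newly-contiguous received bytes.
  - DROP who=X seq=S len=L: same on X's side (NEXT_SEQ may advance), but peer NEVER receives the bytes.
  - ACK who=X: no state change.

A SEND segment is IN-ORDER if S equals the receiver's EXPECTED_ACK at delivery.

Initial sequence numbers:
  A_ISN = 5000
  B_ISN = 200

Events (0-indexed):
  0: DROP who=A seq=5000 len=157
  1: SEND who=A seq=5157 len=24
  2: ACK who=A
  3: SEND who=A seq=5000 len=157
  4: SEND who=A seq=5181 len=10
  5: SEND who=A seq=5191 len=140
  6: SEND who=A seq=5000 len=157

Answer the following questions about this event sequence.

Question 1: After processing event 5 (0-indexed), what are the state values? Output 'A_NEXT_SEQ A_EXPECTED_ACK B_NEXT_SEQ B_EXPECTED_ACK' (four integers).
After event 0: A_seq=5157 A_ack=200 B_seq=200 B_ack=5000
After event 1: A_seq=5181 A_ack=200 B_seq=200 B_ack=5000
After event 2: A_seq=5181 A_ack=200 B_seq=200 B_ack=5000
After event 3: A_seq=5181 A_ack=200 B_seq=200 B_ack=5181
After event 4: A_seq=5191 A_ack=200 B_seq=200 B_ack=5191
After event 5: A_seq=5331 A_ack=200 B_seq=200 B_ack=5331

5331 200 200 5331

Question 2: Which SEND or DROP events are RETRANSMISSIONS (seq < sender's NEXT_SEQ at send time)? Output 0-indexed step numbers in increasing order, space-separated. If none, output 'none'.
Answer: 3 6

Derivation:
Step 0: DROP seq=5000 -> fresh
Step 1: SEND seq=5157 -> fresh
Step 3: SEND seq=5000 -> retransmit
Step 4: SEND seq=5181 -> fresh
Step 5: SEND seq=5191 -> fresh
Step 6: SEND seq=5000 -> retransmit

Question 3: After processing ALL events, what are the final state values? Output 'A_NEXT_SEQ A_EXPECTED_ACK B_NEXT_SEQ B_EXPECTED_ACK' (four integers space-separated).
Answer: 5331 200 200 5331

Derivation:
After event 0: A_seq=5157 A_ack=200 B_seq=200 B_ack=5000
After event 1: A_seq=5181 A_ack=200 B_seq=200 B_ack=5000
After event 2: A_seq=5181 A_ack=200 B_seq=200 B_ack=5000
After event 3: A_seq=5181 A_ack=200 B_seq=200 B_ack=5181
After event 4: A_seq=5191 A_ack=200 B_seq=200 B_ack=5191
After event 5: A_seq=5331 A_ack=200 B_seq=200 B_ack=5331
After event 6: A_seq=5331 A_ack=200 B_seq=200 B_ack=5331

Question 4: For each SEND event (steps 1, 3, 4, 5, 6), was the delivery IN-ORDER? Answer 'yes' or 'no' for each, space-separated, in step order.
Step 1: SEND seq=5157 -> out-of-order
Step 3: SEND seq=5000 -> in-order
Step 4: SEND seq=5181 -> in-order
Step 5: SEND seq=5191 -> in-order
Step 6: SEND seq=5000 -> out-of-order

Answer: no yes yes yes no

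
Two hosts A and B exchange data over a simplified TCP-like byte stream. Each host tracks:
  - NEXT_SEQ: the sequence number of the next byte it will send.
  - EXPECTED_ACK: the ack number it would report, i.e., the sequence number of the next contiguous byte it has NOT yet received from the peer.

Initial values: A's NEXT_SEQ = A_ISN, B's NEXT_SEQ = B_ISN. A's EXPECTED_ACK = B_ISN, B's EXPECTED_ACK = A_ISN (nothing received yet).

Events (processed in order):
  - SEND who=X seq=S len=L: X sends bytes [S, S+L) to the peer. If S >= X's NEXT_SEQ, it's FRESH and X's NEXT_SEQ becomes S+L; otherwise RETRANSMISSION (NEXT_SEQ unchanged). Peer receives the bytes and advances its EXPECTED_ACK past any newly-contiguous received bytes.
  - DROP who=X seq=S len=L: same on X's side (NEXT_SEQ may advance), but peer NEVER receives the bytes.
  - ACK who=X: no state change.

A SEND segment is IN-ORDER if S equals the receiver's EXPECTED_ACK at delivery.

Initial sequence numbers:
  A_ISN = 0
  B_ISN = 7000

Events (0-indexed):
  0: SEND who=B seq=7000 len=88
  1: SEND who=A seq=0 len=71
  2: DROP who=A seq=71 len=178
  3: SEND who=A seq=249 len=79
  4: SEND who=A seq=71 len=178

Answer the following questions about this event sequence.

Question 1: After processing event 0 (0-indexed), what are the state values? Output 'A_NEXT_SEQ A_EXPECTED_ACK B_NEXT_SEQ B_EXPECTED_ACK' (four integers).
After event 0: A_seq=0 A_ack=7088 B_seq=7088 B_ack=0

0 7088 7088 0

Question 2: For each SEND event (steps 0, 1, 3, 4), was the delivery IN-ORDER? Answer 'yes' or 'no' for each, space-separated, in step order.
Answer: yes yes no yes

Derivation:
Step 0: SEND seq=7000 -> in-order
Step 1: SEND seq=0 -> in-order
Step 3: SEND seq=249 -> out-of-order
Step 4: SEND seq=71 -> in-order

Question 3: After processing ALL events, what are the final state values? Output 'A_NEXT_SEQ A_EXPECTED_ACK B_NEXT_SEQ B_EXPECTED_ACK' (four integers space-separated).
Answer: 328 7088 7088 328

Derivation:
After event 0: A_seq=0 A_ack=7088 B_seq=7088 B_ack=0
After event 1: A_seq=71 A_ack=7088 B_seq=7088 B_ack=71
After event 2: A_seq=249 A_ack=7088 B_seq=7088 B_ack=71
After event 3: A_seq=328 A_ack=7088 B_seq=7088 B_ack=71
After event 4: A_seq=328 A_ack=7088 B_seq=7088 B_ack=328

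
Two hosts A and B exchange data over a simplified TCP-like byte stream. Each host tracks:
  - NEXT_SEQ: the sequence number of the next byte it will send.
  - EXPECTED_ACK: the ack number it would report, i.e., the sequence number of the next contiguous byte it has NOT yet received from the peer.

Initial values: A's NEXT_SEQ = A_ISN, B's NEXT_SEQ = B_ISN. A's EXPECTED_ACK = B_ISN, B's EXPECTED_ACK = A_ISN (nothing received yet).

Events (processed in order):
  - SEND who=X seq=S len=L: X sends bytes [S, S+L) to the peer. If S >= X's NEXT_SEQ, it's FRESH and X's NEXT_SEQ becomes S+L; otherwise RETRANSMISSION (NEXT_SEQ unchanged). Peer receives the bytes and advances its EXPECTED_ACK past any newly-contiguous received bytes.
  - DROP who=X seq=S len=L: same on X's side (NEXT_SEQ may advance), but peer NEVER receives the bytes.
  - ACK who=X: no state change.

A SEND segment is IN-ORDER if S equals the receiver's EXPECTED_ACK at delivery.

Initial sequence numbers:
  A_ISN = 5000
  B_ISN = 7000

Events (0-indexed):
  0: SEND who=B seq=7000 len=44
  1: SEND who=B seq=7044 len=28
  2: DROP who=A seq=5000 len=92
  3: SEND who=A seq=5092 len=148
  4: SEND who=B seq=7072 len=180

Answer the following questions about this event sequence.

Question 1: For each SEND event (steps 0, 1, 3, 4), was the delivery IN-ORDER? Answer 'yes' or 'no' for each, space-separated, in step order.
Step 0: SEND seq=7000 -> in-order
Step 1: SEND seq=7044 -> in-order
Step 3: SEND seq=5092 -> out-of-order
Step 4: SEND seq=7072 -> in-order

Answer: yes yes no yes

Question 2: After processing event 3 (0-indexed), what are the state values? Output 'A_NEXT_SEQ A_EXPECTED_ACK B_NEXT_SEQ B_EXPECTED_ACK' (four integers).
After event 0: A_seq=5000 A_ack=7044 B_seq=7044 B_ack=5000
After event 1: A_seq=5000 A_ack=7072 B_seq=7072 B_ack=5000
After event 2: A_seq=5092 A_ack=7072 B_seq=7072 B_ack=5000
After event 3: A_seq=5240 A_ack=7072 B_seq=7072 B_ack=5000

5240 7072 7072 5000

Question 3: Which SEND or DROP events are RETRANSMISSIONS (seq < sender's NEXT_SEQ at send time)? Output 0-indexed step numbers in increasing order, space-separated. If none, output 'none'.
Answer: none

Derivation:
Step 0: SEND seq=7000 -> fresh
Step 1: SEND seq=7044 -> fresh
Step 2: DROP seq=5000 -> fresh
Step 3: SEND seq=5092 -> fresh
Step 4: SEND seq=7072 -> fresh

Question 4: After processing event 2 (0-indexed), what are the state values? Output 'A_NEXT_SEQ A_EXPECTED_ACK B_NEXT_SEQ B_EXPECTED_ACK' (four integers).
After event 0: A_seq=5000 A_ack=7044 B_seq=7044 B_ack=5000
After event 1: A_seq=5000 A_ack=7072 B_seq=7072 B_ack=5000
After event 2: A_seq=5092 A_ack=7072 B_seq=7072 B_ack=5000

5092 7072 7072 5000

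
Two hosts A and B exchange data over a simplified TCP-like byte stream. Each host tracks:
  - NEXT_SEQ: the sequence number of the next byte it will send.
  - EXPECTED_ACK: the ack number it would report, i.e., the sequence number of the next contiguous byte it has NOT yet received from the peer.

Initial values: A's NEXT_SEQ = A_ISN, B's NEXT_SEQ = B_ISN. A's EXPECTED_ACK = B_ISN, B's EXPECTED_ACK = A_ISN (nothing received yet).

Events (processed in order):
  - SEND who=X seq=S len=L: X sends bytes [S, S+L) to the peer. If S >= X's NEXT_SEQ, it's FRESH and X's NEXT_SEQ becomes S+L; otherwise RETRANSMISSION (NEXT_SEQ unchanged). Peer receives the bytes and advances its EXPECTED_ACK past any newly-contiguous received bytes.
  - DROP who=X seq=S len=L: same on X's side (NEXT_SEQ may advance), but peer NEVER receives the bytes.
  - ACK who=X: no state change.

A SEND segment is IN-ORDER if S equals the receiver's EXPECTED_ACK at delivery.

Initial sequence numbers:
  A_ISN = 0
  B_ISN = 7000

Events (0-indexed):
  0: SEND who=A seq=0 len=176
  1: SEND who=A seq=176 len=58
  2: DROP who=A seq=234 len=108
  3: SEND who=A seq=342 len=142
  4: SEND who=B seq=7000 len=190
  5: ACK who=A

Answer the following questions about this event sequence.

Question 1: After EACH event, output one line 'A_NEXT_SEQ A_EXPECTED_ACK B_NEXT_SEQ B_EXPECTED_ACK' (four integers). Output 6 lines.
176 7000 7000 176
234 7000 7000 234
342 7000 7000 234
484 7000 7000 234
484 7190 7190 234
484 7190 7190 234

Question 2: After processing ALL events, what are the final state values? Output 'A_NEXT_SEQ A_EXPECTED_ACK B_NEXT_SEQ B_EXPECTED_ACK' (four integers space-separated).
Answer: 484 7190 7190 234

Derivation:
After event 0: A_seq=176 A_ack=7000 B_seq=7000 B_ack=176
After event 1: A_seq=234 A_ack=7000 B_seq=7000 B_ack=234
After event 2: A_seq=342 A_ack=7000 B_seq=7000 B_ack=234
After event 3: A_seq=484 A_ack=7000 B_seq=7000 B_ack=234
After event 4: A_seq=484 A_ack=7190 B_seq=7190 B_ack=234
After event 5: A_seq=484 A_ack=7190 B_seq=7190 B_ack=234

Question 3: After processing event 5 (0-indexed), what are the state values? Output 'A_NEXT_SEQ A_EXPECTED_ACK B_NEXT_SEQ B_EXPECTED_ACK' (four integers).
After event 0: A_seq=176 A_ack=7000 B_seq=7000 B_ack=176
After event 1: A_seq=234 A_ack=7000 B_seq=7000 B_ack=234
After event 2: A_seq=342 A_ack=7000 B_seq=7000 B_ack=234
After event 3: A_seq=484 A_ack=7000 B_seq=7000 B_ack=234
After event 4: A_seq=484 A_ack=7190 B_seq=7190 B_ack=234
After event 5: A_seq=484 A_ack=7190 B_seq=7190 B_ack=234

484 7190 7190 234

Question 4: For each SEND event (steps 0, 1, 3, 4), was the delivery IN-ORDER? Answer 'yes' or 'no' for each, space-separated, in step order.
Answer: yes yes no yes

Derivation:
Step 0: SEND seq=0 -> in-order
Step 1: SEND seq=176 -> in-order
Step 3: SEND seq=342 -> out-of-order
Step 4: SEND seq=7000 -> in-order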